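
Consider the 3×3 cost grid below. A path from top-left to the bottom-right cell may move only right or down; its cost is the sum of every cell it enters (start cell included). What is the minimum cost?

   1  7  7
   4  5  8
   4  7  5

21

Best path: r0c0→r1c0→r2c0→r2c1→r2c2
Cost: 1 + 4 + 4 + 7 + 5 = 21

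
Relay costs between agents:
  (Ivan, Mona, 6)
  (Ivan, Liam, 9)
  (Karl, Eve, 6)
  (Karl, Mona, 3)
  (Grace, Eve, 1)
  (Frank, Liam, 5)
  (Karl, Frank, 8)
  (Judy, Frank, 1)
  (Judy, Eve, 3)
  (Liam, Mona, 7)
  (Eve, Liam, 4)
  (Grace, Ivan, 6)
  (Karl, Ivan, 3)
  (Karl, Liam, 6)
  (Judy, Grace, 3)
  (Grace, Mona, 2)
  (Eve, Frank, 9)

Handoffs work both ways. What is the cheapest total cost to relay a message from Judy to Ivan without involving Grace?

Comparing a few candidate routes:
Judy -> Frank -> Liam -> Ivan: 1 + 5 + 9 = 15
Judy -> Eve -> Karl -> Ivan: 3 + 6 + 3 = 12
Judy -> Frank -> Liam -> Karl -> Ivan: 1 + 5 + 6 + 3 = 15
Judy -> Eve -> Liam -> Ivan: 3 + 4 + 9 = 16
Judy -> Frank -> Karl -> Ivan: 1 + 8 + 3 = 12
Judy -> Eve -> Liam -> Karl -> Ivan: 3 + 4 + 6 + 3 = 16
Shortest: 12.

12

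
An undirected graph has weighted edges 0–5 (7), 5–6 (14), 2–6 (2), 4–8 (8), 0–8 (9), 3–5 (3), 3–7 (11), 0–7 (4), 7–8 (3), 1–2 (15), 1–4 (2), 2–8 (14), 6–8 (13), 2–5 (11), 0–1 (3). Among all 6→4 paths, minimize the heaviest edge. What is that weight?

11

Checking several routes:
6 → 2 → 5 → 0 → 8 → 4: max(2, 11, 7, 9, 8) = 11
6 → 2 → 5 → 0 → 7 → 8 → 4: max(2, 11, 7, 4, 3, 8) = 11
6 → 2 → 5 → 0 → 1 → 4: max(2, 11, 7, 3, 2) = 11
6 → 2 → 5 → 3 → 7 → 0 → 1 → 4: max(2, 11, 3, 11, 4, 3, 2) = 11
6 → 2 → 5 → 3 → 7 → 0 → 8 → 4: max(2, 11, 3, 11, 4, 9, 8) = 11
Best route has worst link 11.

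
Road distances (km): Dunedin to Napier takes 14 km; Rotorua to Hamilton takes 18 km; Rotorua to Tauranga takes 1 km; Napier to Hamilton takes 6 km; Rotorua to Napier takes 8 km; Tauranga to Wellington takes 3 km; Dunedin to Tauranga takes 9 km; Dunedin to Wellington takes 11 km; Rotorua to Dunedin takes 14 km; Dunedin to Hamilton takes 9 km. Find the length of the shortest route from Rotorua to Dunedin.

10

Comparing a few candidate routes:
Rotorua→Tauranga→Dunedin: 1 + 9 = 10
Rotorua→Dunedin: 14
Rotorua→Tauranga→Wellington→Dunedin: 1 + 3 + 11 = 15
Rotorua→Napier→Dunedin: 8 + 14 = 22
The minimum is 10 km.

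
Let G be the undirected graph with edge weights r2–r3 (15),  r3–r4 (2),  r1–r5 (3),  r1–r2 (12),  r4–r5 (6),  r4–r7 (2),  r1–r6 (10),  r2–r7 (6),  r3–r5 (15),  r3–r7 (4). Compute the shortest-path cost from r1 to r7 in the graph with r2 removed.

Routes from r1 to r7 avoiding r2:
r1→r5→r3→r7: 3 + 15 + 4 = 22
r1→r5→r3→r4→r7: 3 + 15 + 2 + 2 = 22
r1→r5→r4→r7: 3 + 6 + 2 = 11
r1→r5→r4→r3→r7: 3 + 6 + 2 + 4 = 15
The minimum is 11.

11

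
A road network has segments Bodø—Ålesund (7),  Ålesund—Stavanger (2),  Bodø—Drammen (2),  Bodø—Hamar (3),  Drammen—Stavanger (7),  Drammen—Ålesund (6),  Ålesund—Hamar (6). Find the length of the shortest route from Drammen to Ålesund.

6

Candidate routes:
Drammen - Bodø - Ålesund: 2 + 7 = 9
Drammen - Bodø - Hamar - Ålesund: 2 + 3 + 6 = 11
Drammen - Stavanger - Ålesund: 7 + 2 = 9
Drammen - Ålesund: 6
Best route has total 6.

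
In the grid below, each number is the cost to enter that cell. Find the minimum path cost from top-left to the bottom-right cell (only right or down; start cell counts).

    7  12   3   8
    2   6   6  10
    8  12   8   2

31

Take r0c0 → r1c0 → r1c1 → r1c2 → r2c2 → r2c3 for a total of 7 + 2 + 6 + 6 + 8 + 2 = 31.
For comparison, the top-then-right route costs 42.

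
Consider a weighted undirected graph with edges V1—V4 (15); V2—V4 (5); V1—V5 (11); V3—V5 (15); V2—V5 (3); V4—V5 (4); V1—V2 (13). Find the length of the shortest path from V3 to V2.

Candidate routes:
V3→V5→V1→V2: 15 + 11 + 13 = 39
V3→V5→V2: 15 + 3 = 18
V3→V5→V4→V1→V2: 15 + 4 + 15 + 13 = 47
V3→V5→V4→V2: 15 + 4 + 5 = 24
V3→V5→V1→V4→V2: 15 + 11 + 15 + 5 = 46
Best route has total 18.

18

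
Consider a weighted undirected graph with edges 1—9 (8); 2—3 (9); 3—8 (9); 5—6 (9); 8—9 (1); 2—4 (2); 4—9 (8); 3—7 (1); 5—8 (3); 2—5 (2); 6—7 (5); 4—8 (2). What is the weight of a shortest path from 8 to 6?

Comparing a few candidate routes:
8→3→7→6: 9 + 1 + 5 = 15
8→5→6: 3 + 9 = 12
8→4→2→3→7→6: 2 + 2 + 9 + 1 + 5 = 19
8→4→2→5→6: 2 + 2 + 2 + 9 = 15
The minimum is 12.

12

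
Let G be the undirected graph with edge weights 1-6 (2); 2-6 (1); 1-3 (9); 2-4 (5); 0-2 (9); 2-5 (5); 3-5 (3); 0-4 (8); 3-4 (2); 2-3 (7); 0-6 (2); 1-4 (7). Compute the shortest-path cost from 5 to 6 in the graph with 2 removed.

14

Routes from 5 to 6 avoiding 2:
5 -> 3 -> 4 -> 0 -> 6: 3 + 2 + 8 + 2 = 15
5 -> 3 -> 1 -> 6: 3 + 9 + 2 = 14
5 -> 3 -> 4 -> 1 -> 6: 3 + 2 + 7 + 2 = 14
5 -> 3 -> 1 -> 4 -> 0 -> 6: 3 + 9 + 7 + 8 + 2 = 29
Shortest: 14.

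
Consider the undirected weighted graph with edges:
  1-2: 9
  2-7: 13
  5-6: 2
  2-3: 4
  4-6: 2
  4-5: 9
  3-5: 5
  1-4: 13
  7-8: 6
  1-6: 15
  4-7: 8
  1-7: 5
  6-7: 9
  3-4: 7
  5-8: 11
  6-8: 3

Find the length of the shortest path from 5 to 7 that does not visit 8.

A few of the 5→7 routes:
5-4-6-7: 9 + 2 + 9 = 20
5-6-4-7: 2 + 2 + 8 = 12
5-6-7: 2 + 9 = 11
5-4-7: 9 + 8 = 17
Best route has total 11.

11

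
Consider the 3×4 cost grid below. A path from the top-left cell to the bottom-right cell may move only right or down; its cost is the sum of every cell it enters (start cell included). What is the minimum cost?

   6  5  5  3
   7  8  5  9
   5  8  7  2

30

Cheapest: r0c0→r0c1→r0c2→r0c3→r1c3→r2c3
  6 + 5 + 5 + 3 + 9 + 2 = 30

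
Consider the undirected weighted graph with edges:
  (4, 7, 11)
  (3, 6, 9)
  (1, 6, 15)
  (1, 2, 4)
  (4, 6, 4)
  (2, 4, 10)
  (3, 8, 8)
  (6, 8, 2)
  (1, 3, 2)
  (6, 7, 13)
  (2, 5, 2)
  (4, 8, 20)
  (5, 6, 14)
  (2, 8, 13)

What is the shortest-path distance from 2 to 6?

14

Some routes from 2 to 6:
2 → 4 → 6: 10 + 4 = 14
2 → 8 → 6: 13 + 2 = 15
2 → 1 → 3 → 6: 4 + 2 + 9 = 15
Best route has total 14.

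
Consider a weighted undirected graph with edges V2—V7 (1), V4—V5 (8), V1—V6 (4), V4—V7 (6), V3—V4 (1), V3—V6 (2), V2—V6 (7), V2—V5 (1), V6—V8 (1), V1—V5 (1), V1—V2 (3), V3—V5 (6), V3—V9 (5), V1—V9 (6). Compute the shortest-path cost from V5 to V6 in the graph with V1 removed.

8

A few of the V5→V6 routes:
V5 - V3 - V4 - V7 - V2 - V6: 6 + 1 + 6 + 1 + 7 = 21
V5 - V3 - V6: 6 + 2 = 8
V5 - V2 - V7 - V4 - V3 - V6: 1 + 1 + 6 + 1 + 2 = 11
V5 - V2 - V6: 1 + 7 = 8
V5 - V4 - V3 - V6: 8 + 1 + 2 = 11
Shortest: 8.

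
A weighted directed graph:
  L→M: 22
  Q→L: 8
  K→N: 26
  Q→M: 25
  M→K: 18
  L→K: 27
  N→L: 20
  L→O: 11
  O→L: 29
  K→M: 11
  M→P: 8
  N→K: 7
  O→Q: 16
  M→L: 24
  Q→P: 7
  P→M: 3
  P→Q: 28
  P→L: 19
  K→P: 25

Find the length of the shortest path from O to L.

Checking several routes:
O→Q→P→L: 16 + 7 + 19 = 42
O→Q→L: 16 + 8 = 24
O→Q→P→M→L: 16 + 7 + 3 + 24 = 50
O→L: 29
Shortest: 24.

24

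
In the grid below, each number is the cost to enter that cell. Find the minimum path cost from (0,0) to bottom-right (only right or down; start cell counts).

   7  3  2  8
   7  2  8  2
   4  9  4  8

Cheapest: [0,0] [0,1] [0,2] [0,3] [1,3] [2,3]
  7 + 3 + 2 + 8 + 2 + 8 = 30

30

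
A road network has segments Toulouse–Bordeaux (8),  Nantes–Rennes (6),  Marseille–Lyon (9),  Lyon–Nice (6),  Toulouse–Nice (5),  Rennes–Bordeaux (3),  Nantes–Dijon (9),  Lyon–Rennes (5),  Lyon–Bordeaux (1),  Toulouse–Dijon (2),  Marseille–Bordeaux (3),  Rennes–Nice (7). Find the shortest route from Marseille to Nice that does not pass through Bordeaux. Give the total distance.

15

Candidate routes:
Marseille -> Lyon -> Rennes -> Nantes -> Dijon -> Toulouse -> Nice: 9 + 5 + 6 + 9 + 2 + 5 = 36
Marseille -> Lyon -> Rennes -> Nice: 9 + 5 + 7 = 21
Marseille -> Lyon -> Nice: 9 + 6 = 15
Shortest: 15.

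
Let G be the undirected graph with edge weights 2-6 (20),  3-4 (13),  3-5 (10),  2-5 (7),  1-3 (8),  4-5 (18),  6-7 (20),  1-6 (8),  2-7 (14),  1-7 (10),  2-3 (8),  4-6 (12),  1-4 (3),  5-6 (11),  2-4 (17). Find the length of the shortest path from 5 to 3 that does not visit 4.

Checking several routes:
5-3: 10
5-2-3: 7 + 8 = 15
5-6-1-3: 11 + 8 + 8 = 27
5-2-7-1-3: 7 + 14 + 10 + 8 = 39
Shortest: 10.

10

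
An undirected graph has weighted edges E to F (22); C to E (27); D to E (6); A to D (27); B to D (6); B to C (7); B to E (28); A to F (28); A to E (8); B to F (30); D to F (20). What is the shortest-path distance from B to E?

Checking several routes:
B-C-E: 7 + 27 = 34
B-D-E: 6 + 6 = 12
B-E: 28
B-D-A-E: 6 + 27 + 8 = 41
The minimum is 12.

12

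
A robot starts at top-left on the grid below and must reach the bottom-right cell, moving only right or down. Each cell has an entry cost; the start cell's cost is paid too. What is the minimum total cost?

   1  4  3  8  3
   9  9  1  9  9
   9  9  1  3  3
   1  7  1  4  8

Take (0,0) -> (0,1) -> (0,2) -> (1,2) -> (2,2) -> (3,2) -> (3,3) -> (3,4) for a total of 1 + 4 + 3 + 1 + 1 + 1 + 4 + 8 = 23.
For comparison, the top-then-right route costs 39.

23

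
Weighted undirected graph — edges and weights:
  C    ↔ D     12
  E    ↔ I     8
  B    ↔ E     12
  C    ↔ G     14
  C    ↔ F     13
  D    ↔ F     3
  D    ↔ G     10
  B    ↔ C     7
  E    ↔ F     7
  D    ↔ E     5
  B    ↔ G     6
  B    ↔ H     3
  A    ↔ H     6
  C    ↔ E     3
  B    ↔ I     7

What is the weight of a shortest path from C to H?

10

Some routes from C to H:
C-E-I-B-H: 3 + 8 + 7 + 3 = 21
C-E-B-H: 3 + 12 + 3 = 18
C-B-H: 7 + 3 = 10
Best route has total 10.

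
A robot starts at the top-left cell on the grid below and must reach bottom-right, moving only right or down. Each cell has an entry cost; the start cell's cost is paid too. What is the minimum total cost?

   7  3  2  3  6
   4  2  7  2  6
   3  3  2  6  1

24

Best path: (0,0) -> (0,1) -> (0,2) -> (0,3) -> (1,3) -> (1,4) -> (2,4)
Cost: 7 + 3 + 2 + 3 + 2 + 6 + 1 = 24
(Top row then right column would cost 28.)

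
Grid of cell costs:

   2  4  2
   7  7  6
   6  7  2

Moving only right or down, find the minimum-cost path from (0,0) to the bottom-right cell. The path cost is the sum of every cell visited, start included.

Path (0,0) → (0,1) → (0,2) → (1,2) → (2,2): 2 + 4 + 2 + 6 + 2 = 16.

16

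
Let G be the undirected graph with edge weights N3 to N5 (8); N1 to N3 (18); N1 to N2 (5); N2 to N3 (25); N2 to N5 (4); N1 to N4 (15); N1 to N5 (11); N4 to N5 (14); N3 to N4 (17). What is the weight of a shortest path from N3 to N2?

12

A few of the N3→N2 routes:
N3 → N5 → N2: 8 + 4 = 12
N3 → N5 → N1 → N2: 8 + 11 + 5 = 24
N3 → N2: 25
N3 → N1 → N2: 18 + 5 = 23
Best route has total 12.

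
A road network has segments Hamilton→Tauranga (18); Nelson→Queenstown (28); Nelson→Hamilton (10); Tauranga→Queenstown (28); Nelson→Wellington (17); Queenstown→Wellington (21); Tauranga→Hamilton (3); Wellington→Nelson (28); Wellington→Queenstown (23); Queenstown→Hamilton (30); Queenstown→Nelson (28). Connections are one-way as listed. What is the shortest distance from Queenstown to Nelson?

28

Routes from Queenstown to Nelson:
Queenstown→Nelson: 28
Queenstown→Wellington→Nelson: 21 + 28 = 49
The minimum is 28 km.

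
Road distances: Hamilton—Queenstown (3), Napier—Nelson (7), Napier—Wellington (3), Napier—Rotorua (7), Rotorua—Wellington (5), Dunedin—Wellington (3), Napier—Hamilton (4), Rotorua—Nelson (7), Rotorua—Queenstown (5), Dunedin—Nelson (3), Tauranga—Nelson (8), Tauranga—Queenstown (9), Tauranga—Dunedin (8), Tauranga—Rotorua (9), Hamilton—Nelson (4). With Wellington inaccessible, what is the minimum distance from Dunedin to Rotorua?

Some routes from Dunedin to Rotorua avoiding Wellington:
Dunedin → Nelson → Napier → Rotorua: 3 + 7 + 7 = 17
Dunedin → Nelson → Rotorua: 3 + 7 = 10
Dunedin → Nelson → Hamilton → Queenstown → Rotorua: 3 + 4 + 3 + 5 = 15
Dunedin → Tauranga → Rotorua: 8 + 9 = 17
The minimum is 10.

10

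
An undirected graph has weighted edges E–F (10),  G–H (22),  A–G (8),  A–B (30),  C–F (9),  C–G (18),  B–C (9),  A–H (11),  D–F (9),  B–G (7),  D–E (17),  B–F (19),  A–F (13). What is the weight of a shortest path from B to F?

18

Comparing a few candidate routes:
B→F: 19
B→G→C→F: 7 + 18 + 9 = 34
B→C→F: 9 + 9 = 18
B→G→A→F: 7 + 8 + 13 = 28
Shortest: 18.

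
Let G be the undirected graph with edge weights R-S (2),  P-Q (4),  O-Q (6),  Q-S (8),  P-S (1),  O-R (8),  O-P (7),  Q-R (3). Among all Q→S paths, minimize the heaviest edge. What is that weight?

3

A few of the Q→S routes:
Q -> R -> S: max(3, 2) = 3
Q -> O -> P -> S: max(6, 7, 1) = 7
Q -> P -> S: max(4, 1) = 4
The minimum achievable maximum is 3.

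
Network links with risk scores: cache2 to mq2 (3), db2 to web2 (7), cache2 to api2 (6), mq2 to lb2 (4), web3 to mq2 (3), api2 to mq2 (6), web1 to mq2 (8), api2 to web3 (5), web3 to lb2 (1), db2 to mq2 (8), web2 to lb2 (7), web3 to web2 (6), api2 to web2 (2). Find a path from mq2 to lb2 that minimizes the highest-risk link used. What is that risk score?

3

Comparing a few candidate routes:
mq2→api2→web3→lb2: max(6, 5, 1) = 6
mq2→api2→web2→web3→lb2: max(6, 2, 6, 1) = 6
mq2→web3→lb2: max(3, 1) = 3
mq2→cache2→api2→web3→lb2: max(3, 6, 5, 1) = 6
mq2→lb2: max(4) = 4
Best route has worst link 3.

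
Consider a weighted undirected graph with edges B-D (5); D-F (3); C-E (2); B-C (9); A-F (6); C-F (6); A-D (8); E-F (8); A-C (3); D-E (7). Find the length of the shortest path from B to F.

Comparing a few candidate routes:
B→C→A→F: 9 + 3 + 6 = 18
B→C→F: 9 + 6 = 15
B→D→F: 5 + 3 = 8
The minimum is 8.

8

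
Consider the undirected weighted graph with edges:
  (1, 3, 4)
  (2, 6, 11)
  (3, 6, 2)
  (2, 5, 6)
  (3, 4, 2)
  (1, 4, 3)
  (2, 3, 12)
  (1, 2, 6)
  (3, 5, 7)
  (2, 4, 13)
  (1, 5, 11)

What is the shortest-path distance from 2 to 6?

A few of the 2→6 routes:
2 - 1 - 3 - 6: 6 + 4 + 2 = 12
2 - 6: 11
2 - 1 - 4 - 3 - 6: 6 + 3 + 2 + 2 = 13
Shortest: 11.

11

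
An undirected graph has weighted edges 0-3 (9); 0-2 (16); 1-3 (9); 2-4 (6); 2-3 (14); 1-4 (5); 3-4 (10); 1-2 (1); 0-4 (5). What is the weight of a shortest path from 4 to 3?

A few of the 4→3 routes:
4 - 1 - 3: 5 + 9 = 14
4 - 3: 10
4 - 0 - 3: 5 + 9 = 14
4 - 1 - 2 - 3: 5 + 1 + 14 = 20
4 - 2 - 1 - 3: 6 + 1 + 9 = 16
Shortest: 10.

10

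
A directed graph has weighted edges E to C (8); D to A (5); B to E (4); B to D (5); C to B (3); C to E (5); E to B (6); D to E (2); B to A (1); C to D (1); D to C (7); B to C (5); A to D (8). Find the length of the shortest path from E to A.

Paths from E to A:
E-B-A: 6 + 1 = 7
E-B-D-A: 6 + 5 + 5 = 16
E-C-B-D-A: 8 + 3 + 5 + 5 = 21
E-C-B-A: 8 + 3 + 1 = 12
E-B-C-D-A: 6 + 5 + 1 + 5 = 17
E-C-D-A: 8 + 1 + 5 = 14
Best route has total 7.

7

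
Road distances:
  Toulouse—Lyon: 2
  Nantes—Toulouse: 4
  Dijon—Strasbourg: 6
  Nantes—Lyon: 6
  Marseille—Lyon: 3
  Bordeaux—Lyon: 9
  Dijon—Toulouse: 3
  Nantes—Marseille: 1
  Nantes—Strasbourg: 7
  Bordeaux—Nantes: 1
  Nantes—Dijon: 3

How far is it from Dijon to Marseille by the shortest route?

4

Checking several routes:
Dijon-Nantes-Toulouse-Lyon-Marseille: 3 + 4 + 2 + 3 = 12
Dijon-Toulouse-Lyon-Marseille: 3 + 2 + 3 = 8
Dijon-Toulouse-Nantes-Marseille: 3 + 4 + 1 = 8
Dijon-Nantes-Marseille: 3 + 1 = 4
Dijon-Nantes-Lyon-Marseille: 3 + 6 + 3 = 12
Dijon-Toulouse-Lyon-Nantes-Marseille: 3 + 2 + 6 + 1 = 12
The minimum is 4.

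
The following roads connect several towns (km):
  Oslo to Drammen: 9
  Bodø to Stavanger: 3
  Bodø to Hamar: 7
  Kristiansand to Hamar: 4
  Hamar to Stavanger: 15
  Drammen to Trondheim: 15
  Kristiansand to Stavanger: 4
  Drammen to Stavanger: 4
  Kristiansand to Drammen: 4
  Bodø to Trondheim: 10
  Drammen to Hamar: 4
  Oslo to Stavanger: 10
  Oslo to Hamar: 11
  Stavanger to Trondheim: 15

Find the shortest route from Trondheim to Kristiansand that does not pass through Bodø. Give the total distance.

19

Comparing a few candidate routes:
Trondheim - Drammen - Hamar - Kristiansand: 15 + 4 + 4 = 23
Trondheim - Drammen - Stavanger - Kristiansand: 15 + 4 + 4 = 23
Trondheim - Stavanger - Drammen - Kristiansand: 15 + 4 + 4 = 23
Trondheim - Drammen - Kristiansand: 15 + 4 = 19
Trondheim - Stavanger - Kristiansand: 15 + 4 = 19
The minimum is 19 km.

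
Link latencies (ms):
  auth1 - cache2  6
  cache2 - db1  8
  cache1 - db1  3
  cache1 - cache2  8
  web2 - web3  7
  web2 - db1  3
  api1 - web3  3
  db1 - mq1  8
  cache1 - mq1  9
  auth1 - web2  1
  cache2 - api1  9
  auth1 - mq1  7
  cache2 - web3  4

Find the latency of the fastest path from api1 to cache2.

7

Comparing a few candidate routes:
api1 → cache2: 9
api1 → web3 → web2 → auth1 → cache2: 3 + 7 + 1 + 6 = 17
api1 → web3 → web2 → db1 → cache2: 3 + 7 + 3 + 8 = 21
api1 → web3 → web2 → db1 → cache1 → cache2: 3 + 7 + 3 + 3 + 8 = 24
api1 → web3 → cache2: 3 + 4 = 7
Best route has total 7 ms.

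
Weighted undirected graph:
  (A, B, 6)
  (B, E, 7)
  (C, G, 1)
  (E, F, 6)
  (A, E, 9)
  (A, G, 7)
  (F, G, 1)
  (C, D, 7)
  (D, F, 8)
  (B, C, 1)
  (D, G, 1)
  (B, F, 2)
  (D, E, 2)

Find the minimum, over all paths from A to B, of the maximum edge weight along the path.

Checking several routes:
A → G → C → D → E → B: max(7, 1, 7, 2, 7) = 7
A → G → C → B: max(7, 1, 1) = 7
A → G → C → D → E → F → B: max(7, 1, 7, 2, 6, 2) = 7
A → B: max(6) = 6
The minimum achievable maximum is 6.

6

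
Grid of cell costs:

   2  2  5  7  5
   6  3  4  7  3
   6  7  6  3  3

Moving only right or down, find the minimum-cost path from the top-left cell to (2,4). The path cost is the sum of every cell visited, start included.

23

Cheapest: [0,0] → [0,1] → [1,1] → [1,2] → [2,2] → [2,3] → [2,4]
  2 + 2 + 3 + 4 + 6 + 3 + 3 = 23
(Top row then right column would cost 27.)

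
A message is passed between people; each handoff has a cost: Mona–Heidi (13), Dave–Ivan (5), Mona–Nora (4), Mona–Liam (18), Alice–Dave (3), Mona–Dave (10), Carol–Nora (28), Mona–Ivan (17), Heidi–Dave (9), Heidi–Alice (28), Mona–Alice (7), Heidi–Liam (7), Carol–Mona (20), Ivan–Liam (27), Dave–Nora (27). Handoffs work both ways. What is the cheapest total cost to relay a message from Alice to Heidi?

Comparing a few candidate routes:
Alice→Mona→Heidi: 7 + 13 = 20
Alice→Dave→Heidi: 3 + 9 = 12
Alice→Mona→Dave→Heidi: 7 + 10 + 9 = 26
Best route has total 12.

12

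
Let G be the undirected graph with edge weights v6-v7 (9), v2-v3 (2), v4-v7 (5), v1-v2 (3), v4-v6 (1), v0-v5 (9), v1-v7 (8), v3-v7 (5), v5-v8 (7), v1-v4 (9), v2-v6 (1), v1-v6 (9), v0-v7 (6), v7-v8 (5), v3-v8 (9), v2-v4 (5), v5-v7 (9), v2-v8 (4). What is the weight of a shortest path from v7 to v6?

Checking several routes:
v7 -> v4 -> v6: 5 + 1 = 6
v7 -> v3 -> v2 -> v6: 5 + 2 + 1 = 8
v7 -> v6: 9
v7 -> v4 -> v2 -> v6: 5 + 5 + 1 = 11
v7 -> v8 -> v2 -> v6: 5 + 4 + 1 = 10
The minimum is 6.

6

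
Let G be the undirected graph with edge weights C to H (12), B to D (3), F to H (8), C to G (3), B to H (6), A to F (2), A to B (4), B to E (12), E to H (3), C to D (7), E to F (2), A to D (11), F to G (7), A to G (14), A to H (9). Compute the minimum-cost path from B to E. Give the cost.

A few of the B→E routes:
B→E: 12
B→H→E: 6 + 3 = 9
B→H→F→E: 6 + 8 + 2 = 16
B→A→F→E: 4 + 2 + 2 = 8
B→A→H→E: 4 + 9 + 3 = 16
Best route has total 8.

8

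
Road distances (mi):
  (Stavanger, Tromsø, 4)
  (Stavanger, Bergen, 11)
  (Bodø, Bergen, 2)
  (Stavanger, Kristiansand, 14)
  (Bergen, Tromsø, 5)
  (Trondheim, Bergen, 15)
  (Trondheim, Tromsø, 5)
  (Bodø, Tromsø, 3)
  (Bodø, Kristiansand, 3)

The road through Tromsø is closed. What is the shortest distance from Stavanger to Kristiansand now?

14

Routes from Stavanger to Kristiansand avoiding Tromsø:
Stavanger -> Bergen -> Bodø -> Kristiansand: 11 + 2 + 3 = 16
Stavanger -> Kristiansand: 14
The minimum is 14 mi.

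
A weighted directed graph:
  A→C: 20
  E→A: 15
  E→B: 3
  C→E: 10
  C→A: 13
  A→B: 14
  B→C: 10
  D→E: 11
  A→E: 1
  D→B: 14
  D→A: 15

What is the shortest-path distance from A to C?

Paths from A to C:
A → C: 20
A → E → B → C: 1 + 3 + 10 = 14
A → B → C: 14 + 10 = 24
The minimum is 14.

14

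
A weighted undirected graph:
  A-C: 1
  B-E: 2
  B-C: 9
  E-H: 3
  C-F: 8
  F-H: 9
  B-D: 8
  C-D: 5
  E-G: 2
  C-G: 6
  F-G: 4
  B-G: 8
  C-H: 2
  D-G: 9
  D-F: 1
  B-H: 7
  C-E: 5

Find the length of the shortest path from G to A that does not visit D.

A few of the G→A routes:
G - E - H - C - A: 2 + 3 + 2 + 1 = 8
G - C - A: 6 + 1 = 7
G - E - C - A: 2 + 5 + 1 = 8
G - F - C - A: 4 + 8 + 1 = 13
Best route has total 7.

7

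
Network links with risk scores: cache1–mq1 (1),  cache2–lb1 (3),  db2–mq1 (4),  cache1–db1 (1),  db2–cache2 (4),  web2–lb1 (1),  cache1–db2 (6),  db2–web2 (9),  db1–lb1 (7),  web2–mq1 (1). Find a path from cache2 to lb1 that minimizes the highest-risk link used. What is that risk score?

Comparing a few candidate routes:
cache2 → db2 → cache1 → mq1 → web2 → lb1: max(4, 6, 1, 1, 1) = 6
cache2 → lb1: max(3) = 3
cache2 → db2 → cache1 → db1 → lb1: max(4, 6, 1, 7) = 7
cache2 → db2 → mq1 → web2 → lb1: max(4, 4, 1, 1) = 4
The minimum achievable maximum is 3.

3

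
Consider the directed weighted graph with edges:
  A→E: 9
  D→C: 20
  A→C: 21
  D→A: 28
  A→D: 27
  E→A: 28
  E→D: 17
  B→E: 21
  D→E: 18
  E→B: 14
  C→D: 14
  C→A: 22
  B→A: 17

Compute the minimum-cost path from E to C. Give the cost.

A few of the E→C routes:
E -> B -> A -> C: 14 + 17 + 21 = 52
E -> D -> A -> C: 17 + 28 + 21 = 66
E -> A -> C: 28 + 21 = 49
E -> D -> C: 17 + 20 = 37
Shortest: 37.

37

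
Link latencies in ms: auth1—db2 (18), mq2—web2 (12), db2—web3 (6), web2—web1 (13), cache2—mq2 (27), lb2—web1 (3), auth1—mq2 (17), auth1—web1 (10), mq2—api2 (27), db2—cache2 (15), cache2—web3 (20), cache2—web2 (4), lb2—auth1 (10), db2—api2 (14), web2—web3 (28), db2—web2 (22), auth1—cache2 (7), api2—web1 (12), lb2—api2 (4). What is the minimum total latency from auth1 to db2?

Some routes from auth1 to db2:
auth1 → cache2 → db2: 7 + 15 = 22
auth1 → db2: 18
auth1 → lb2 → api2 → db2: 10 + 4 + 14 = 28
Best route has total 18 ms.

18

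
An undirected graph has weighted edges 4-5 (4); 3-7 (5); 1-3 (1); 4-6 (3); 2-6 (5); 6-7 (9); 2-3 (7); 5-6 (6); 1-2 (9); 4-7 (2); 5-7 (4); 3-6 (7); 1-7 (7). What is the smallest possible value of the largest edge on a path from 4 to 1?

5

Some routes from 4 to 1:
4 - 5 - 7 - 3 - 1: max(4, 4, 5, 1) = 5
4 - 7 - 3 - 1: max(2, 5, 1) = 5
4 - 6 - 5 - 7 - 3 - 1: max(3, 6, 4, 5, 1) = 6
Best route has worst link 5.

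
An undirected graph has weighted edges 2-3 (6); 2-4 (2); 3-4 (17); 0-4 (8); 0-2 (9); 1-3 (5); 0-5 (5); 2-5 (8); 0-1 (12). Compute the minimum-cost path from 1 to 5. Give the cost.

17

Comparing a few candidate routes:
1 → 3 → 2 → 0 → 5: 5 + 6 + 9 + 5 = 25
1 → 0 → 4 → 2 → 5: 12 + 8 + 2 + 8 = 30
1 → 0 → 2 → 5: 12 + 9 + 8 = 29
1 → 0 → 5: 12 + 5 = 17
1 → 3 → 2 → 4 → 0 → 5: 5 + 6 + 2 + 8 + 5 = 26
1 → 3 → 2 → 5: 5 + 6 + 8 = 19
The minimum is 17.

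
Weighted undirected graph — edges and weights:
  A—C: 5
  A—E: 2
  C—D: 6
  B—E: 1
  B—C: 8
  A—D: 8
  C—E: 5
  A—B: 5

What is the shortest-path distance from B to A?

Comparing a few candidate routes:
B -> C -> E -> A: 8 + 5 + 2 = 15
B -> E -> C -> A: 1 + 5 + 5 = 11
B -> C -> A: 8 + 5 = 13
B -> A: 5
B -> E -> A: 1 + 2 = 3
Shortest: 3.

3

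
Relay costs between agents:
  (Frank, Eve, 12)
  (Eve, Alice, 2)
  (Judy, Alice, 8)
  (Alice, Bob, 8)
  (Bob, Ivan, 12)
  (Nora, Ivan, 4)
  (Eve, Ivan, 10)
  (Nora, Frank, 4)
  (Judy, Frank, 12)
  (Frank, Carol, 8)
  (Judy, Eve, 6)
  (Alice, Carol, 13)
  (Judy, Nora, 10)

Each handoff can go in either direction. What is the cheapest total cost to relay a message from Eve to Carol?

Some routes from Eve to Carol:
Eve - Ivan - Nora - Frank - Carol: 10 + 4 + 4 + 8 = 26
Eve - Alice - Carol: 2 + 13 = 15
Eve - Frank - Carol: 12 + 8 = 20
Shortest: 15.

15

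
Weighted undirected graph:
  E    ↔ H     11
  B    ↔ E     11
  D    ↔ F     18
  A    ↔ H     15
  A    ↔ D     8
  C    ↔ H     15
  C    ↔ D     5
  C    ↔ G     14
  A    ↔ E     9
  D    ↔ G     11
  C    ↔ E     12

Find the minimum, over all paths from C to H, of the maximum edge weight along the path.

11

Some routes from C to H:
C → E → H: max(12, 11) = 12
C → G → D → A → E → H: max(14, 11, 8, 9, 11) = 14
C → H: max(15) = 15
C → D → A → H: max(5, 8, 15) = 15
C → D → A → E → H: max(5, 8, 9, 11) = 11
Smallest bottleneck: 11.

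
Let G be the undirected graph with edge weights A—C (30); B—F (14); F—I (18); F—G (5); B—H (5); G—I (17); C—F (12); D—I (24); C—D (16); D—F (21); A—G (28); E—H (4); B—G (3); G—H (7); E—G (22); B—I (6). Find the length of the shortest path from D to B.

29

A few of the D→B routes:
D -> F -> B: 21 + 14 = 35
D -> F -> G -> B: 21 + 5 + 3 = 29
D -> I -> B: 24 + 6 = 30
Best route has total 29.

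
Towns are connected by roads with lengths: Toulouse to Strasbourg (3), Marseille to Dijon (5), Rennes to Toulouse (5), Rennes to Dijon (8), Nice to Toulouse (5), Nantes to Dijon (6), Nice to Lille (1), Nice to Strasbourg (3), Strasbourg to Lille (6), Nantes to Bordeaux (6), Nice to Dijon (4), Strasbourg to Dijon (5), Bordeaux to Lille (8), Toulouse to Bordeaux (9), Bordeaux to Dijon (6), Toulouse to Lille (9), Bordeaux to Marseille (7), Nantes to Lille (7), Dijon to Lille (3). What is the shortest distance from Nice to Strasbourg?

Some routes from Nice to Strasbourg:
Nice→Toulouse→Strasbourg: 5 + 3 = 8
Nice→Lille→Dijon→Strasbourg: 1 + 3 + 5 = 9
Nice→Strasbourg: 3
Nice→Lille→Strasbourg: 1 + 6 = 7
Best route has total 3.

3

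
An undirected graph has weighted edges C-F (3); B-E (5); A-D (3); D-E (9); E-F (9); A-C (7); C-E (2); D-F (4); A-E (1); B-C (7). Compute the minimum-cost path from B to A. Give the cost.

Some routes from B to A:
B→C→F→D→A: 7 + 3 + 4 + 3 = 17
B→C→A: 7 + 7 = 14
B→C→E→A: 7 + 2 + 1 = 10
B→E→C→A: 5 + 2 + 7 = 14
B→E→A: 5 + 1 = 6
The minimum is 6.

6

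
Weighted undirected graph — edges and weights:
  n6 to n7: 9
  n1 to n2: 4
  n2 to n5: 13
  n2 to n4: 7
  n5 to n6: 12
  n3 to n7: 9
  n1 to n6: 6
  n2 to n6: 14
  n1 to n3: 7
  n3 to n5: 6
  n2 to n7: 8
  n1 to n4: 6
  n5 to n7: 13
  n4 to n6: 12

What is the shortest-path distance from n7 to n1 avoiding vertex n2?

15

Checking several routes:
n7 → n5 → n6 → n1: 13 + 12 + 6 = 31
n7 → n3 → n1: 9 + 7 = 16
n7 → n5 → n3 → n1: 13 + 6 + 7 = 26
n7 → n3 → n5 → n6 → n1: 9 + 6 + 12 + 6 = 33
n7 → n6 → n4 → n1: 9 + 12 + 6 = 27
n7 → n6 → n1: 9 + 6 = 15
Best route has total 15.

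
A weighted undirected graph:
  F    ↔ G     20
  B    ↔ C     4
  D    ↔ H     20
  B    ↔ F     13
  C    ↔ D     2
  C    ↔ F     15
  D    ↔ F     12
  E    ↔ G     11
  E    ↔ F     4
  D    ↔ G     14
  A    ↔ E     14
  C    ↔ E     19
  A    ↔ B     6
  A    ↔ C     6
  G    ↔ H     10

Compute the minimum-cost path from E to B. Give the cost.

Comparing a few candidate routes:
E - F - D - C - B: 4 + 12 + 2 + 4 = 22
E - A - C - B: 14 + 6 + 4 = 24
E - A - B: 14 + 6 = 20
E - C - B: 19 + 4 = 23
E - F - C - B: 4 + 15 + 4 = 23
E - F - B: 4 + 13 = 17
Best route has total 17.

17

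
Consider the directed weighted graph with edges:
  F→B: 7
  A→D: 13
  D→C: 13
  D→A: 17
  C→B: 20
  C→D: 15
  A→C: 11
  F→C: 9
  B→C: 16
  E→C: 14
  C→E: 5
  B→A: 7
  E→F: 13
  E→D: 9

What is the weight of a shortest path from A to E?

Paths from A to E:
A → D → C → E: 13 + 13 + 5 = 31
A → C → E: 11 + 5 = 16
Best route has total 16.

16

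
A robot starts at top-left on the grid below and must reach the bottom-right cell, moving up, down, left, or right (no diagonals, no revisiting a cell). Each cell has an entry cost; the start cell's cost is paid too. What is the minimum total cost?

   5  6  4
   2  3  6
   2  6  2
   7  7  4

Take [0,0] → [1,0] → [2,0] → [2,1] → [2,2] → [3,2] for a total of 5 + 2 + 2 + 6 + 2 + 4 = 21.

21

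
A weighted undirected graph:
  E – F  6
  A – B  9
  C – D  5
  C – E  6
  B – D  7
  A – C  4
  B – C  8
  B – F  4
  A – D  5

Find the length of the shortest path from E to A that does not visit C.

Candidate routes:
E→F→B→A: 6 + 4 + 9 = 19
E→F→B→D→A: 6 + 4 + 7 + 5 = 22
Shortest: 19.

19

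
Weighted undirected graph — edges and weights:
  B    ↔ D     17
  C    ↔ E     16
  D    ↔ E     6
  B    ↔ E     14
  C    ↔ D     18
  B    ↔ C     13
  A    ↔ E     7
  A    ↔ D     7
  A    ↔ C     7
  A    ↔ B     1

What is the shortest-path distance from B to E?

8

Checking several routes:
B -> D -> E: 17 + 6 = 23
B -> A -> E: 1 + 7 = 8
B -> E: 14
B -> A -> D -> E: 1 + 7 + 6 = 14
Shortest: 8.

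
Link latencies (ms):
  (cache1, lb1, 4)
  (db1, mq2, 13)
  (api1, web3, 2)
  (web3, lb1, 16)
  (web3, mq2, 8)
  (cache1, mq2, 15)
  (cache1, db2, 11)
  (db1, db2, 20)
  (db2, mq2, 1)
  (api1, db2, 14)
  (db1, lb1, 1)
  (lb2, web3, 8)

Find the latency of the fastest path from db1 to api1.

19

Comparing a few candidate routes:
db1 → lb1 → web3 → api1: 1 + 16 + 2 = 19
db1 → mq2 → web3 → api1: 13 + 8 + 2 = 23
db1 → mq2 → db2 → api1: 13 + 1 + 14 = 28
db1 → lb1 → cache1 → db2 → mq2 → web3 → api1: 1 + 4 + 11 + 1 + 8 + 2 = 27
Shortest: 19 ms.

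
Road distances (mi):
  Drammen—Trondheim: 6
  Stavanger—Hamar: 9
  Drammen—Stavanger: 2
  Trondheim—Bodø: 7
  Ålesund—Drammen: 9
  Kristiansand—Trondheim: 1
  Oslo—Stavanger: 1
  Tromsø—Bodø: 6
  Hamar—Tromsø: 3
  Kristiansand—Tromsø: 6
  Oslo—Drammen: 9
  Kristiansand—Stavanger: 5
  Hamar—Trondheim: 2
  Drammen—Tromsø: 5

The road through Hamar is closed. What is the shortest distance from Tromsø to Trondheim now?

A few of the Tromsø→Trondheim routes:
Tromsø-Bodø-Trondheim: 6 + 7 = 13
Tromsø-Drammen-Stavanger-Kristiansand-Trondheim: 5 + 2 + 5 + 1 = 13
Tromsø-Kristiansand-Trondheim: 6 + 1 = 7
Tromsø-Drammen-Trondheim: 5 + 6 = 11
Tromsø-Kristiansand-Stavanger-Drammen-Trondheim: 6 + 5 + 2 + 6 = 19
The minimum is 7 mi.

7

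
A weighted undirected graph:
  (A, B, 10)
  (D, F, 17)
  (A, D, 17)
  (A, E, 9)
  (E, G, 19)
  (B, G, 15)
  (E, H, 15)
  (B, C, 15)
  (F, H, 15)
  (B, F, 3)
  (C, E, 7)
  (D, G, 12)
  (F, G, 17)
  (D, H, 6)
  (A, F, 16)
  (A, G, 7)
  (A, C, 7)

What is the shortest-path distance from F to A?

Some routes from F to A:
F → B → A: 3 + 10 = 13
F → A: 16
F → G → A: 17 + 7 = 24
F → B → C → A: 3 + 15 + 7 = 25
Shortest: 13.

13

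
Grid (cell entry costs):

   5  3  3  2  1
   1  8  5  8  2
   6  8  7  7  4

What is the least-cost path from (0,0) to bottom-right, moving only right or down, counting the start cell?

20

Best path: r0c0→r0c1→r0c2→r0c3→r0c4→r1c4→r2c4
Cost: 5 + 3 + 3 + 2 + 1 + 2 + 4 = 20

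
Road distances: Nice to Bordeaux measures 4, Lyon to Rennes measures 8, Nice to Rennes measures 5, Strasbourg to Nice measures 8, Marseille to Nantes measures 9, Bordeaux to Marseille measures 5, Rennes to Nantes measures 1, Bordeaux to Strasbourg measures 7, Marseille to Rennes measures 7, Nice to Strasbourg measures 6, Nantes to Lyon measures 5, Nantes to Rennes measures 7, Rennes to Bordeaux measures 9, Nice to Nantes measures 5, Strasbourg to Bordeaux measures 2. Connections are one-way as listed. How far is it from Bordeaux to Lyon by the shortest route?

18

Routes from Bordeaux to Lyon:
Bordeaux → Strasbourg → Nice → Nantes → Lyon: 7 + 8 + 5 + 5 = 25
Bordeaux → Marseille → Nantes → Lyon: 5 + 9 + 5 = 19
Bordeaux → Strasbourg → Nice → Rennes → Nantes → Lyon: 7 + 8 + 5 + 1 + 5 = 26
Bordeaux → Marseille → Rennes → Nantes → Lyon: 5 + 7 + 1 + 5 = 18
Shortest: 18.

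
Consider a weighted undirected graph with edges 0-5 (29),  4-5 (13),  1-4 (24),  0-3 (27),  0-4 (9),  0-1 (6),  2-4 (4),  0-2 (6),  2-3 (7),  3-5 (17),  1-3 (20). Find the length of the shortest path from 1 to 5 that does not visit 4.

A few of the 1→5 routes:
1 → 0 → 3 → 5: 6 + 27 + 17 = 50
1 → 0 → 2 → 3 → 5: 6 + 6 + 7 + 17 = 36
1 → 0 → 5: 6 + 29 = 35
1 → 3 → 5: 20 + 17 = 37
Best route has total 35.

35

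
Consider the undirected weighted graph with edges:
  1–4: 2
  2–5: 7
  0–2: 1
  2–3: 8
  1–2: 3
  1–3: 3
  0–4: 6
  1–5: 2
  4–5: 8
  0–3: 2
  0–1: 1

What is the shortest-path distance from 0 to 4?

3

Some routes from 0 to 4:
0 -> 1 -> 5 -> 4: 1 + 2 + 8 = 11
0 -> 2 -> 1 -> 4: 1 + 3 + 2 = 6
0 -> 3 -> 1 -> 4: 2 + 3 + 2 = 7
0 -> 4: 6
0 -> 1 -> 4: 1 + 2 = 3
The minimum is 3.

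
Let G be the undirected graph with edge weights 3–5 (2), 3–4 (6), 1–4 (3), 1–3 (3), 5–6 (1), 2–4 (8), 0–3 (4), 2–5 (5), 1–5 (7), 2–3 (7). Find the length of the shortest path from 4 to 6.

A few of the 4→6 routes:
4 - 3 - 1 - 5 - 6: 6 + 3 + 7 + 1 = 17
4 - 1 - 5 - 6: 3 + 7 + 1 = 11
4 - 3 - 5 - 6: 6 + 2 + 1 = 9
4 - 1 - 3 - 5 - 6: 3 + 3 + 2 + 1 = 9
4 - 2 - 5 - 6: 8 + 5 + 1 = 14
The minimum is 9.

9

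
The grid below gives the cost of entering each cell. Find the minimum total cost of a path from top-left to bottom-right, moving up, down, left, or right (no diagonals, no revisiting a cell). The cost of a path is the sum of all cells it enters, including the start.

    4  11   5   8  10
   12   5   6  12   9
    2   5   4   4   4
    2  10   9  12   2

Path (0,0) -> (1,0) -> (2,0) -> (2,1) -> (2,2) -> (2,3) -> (2,4) -> (3,4): 4 + 12 + 2 + 5 + 4 + 4 + 4 + 2 = 37.

37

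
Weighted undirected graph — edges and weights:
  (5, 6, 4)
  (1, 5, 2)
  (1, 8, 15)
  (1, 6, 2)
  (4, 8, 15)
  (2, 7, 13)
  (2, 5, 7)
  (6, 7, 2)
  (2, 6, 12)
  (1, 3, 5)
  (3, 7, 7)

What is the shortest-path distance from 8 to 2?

24

A few of the 8→2 routes:
8 → 1 → 5 → 2: 15 + 2 + 7 = 24
8 → 1 → 5 → 6 → 7 → 2: 15 + 2 + 4 + 2 + 13 = 36
8 → 1 → 6 → 5 → 2: 15 + 2 + 4 + 7 = 28
8 → 1 → 6 → 7 → 2: 15 + 2 + 2 + 13 = 32
8 → 1 → 6 → 2: 15 + 2 + 12 = 29
8 → 1 → 5 → 6 → 2: 15 + 2 + 4 + 12 = 33
Best route has total 24.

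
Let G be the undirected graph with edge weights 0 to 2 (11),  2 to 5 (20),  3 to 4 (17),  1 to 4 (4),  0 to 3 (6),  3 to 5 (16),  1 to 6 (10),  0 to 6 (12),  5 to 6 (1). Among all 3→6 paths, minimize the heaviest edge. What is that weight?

Checking several routes:
3 -> 5 -> 6: max(16, 1) = 16
3 -> 5 -> 2 -> 0 -> 6: max(16, 20, 11, 12) = 20
3 -> 0 -> 6: max(6, 12) = 12
3 -> 4 -> 1 -> 6: max(17, 4, 10) = 17
The minimum achievable maximum is 12.

12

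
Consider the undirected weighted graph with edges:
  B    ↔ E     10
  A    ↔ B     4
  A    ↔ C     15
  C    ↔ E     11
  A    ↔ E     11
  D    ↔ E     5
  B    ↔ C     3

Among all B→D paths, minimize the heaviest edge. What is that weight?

10

A few of the B→D routes:
B → A → E → D: max(4, 11, 5) = 11
B → E → D: max(10, 5) = 10
B → A → C → E → D: max(4, 15, 11, 5) = 15
B → C → E → D: max(3, 11, 5) = 11
The minimum achievable maximum is 10.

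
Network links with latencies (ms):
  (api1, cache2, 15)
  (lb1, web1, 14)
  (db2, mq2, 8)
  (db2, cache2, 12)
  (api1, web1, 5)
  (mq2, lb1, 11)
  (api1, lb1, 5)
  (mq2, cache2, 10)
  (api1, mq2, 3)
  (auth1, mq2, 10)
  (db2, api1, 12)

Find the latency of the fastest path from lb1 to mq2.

Comparing a few candidate routes:
lb1→api1→db2→mq2: 5 + 12 + 8 = 25
lb1→api1→cache2→mq2: 5 + 15 + 10 = 30
lb1→api1→mq2: 5 + 3 = 8
lb1→mq2: 11
lb1→web1→api1→mq2: 14 + 5 + 3 = 22
Shortest: 8 ms.

8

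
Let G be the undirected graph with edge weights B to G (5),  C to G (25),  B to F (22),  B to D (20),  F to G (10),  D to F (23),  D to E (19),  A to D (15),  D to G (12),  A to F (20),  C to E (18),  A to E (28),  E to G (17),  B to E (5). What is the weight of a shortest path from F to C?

35

Some routes from F to C:
F→G→E→C: 10 + 17 + 18 = 45
F→G→C: 10 + 25 = 35
F→B→E→C: 22 + 5 + 18 = 45
F→G→B→E→C: 10 + 5 + 5 + 18 = 38
The minimum is 35.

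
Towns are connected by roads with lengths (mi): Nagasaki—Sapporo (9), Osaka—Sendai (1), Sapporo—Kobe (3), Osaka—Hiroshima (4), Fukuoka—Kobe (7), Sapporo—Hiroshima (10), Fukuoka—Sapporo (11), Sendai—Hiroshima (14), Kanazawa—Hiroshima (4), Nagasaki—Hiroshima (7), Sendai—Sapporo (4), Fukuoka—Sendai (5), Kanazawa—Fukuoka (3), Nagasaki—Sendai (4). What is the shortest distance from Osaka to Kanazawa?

8

Comparing a few candidate routes:
Osaka → Sendai → Nagasaki → Hiroshima → Kanazawa: 1 + 4 + 7 + 4 = 16
Osaka → Hiroshima → Kanazawa: 4 + 4 = 8
Osaka → Sendai → Fukuoka → Kanazawa: 1 + 5 + 3 = 9
Shortest: 8 mi.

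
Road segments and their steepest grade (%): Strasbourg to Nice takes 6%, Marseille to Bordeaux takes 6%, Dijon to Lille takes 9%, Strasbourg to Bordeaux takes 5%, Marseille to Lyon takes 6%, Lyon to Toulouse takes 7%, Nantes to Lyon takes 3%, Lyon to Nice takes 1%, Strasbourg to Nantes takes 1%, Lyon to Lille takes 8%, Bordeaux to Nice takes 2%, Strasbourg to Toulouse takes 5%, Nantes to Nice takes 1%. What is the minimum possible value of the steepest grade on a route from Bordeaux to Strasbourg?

2

Comparing a few candidate routes:
Bordeaux → Strasbourg: max(5) = 5
Bordeaux → Nice → Lyon → Nantes → Strasbourg: max(2, 1, 3, 1) = 3
Bordeaux → Marseille → Lyon → Nantes → Strasbourg: max(6, 6, 3, 1) = 6
Bordeaux → Nice → Nantes → Strasbourg: max(2, 1, 1) = 2
Smallest bottleneck: 2%.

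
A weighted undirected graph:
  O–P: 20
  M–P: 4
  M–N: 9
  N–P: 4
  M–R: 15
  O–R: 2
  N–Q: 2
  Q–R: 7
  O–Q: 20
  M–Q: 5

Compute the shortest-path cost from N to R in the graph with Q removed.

23

Paths from N to R avoiding Q:
N -> P -> O -> R: 4 + 20 + 2 = 26
N -> P -> M -> R: 4 + 4 + 15 = 23
N -> M -> P -> O -> R: 9 + 4 + 20 + 2 = 35
N -> M -> R: 9 + 15 = 24
Shortest: 23.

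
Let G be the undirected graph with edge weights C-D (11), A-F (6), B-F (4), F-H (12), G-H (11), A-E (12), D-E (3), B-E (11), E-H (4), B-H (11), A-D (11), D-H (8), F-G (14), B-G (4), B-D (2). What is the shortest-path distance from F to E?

Comparing a few candidate routes:
F-B-E: 4 + 11 = 15
F-B-D-E: 4 + 2 + 3 = 9
F-H-E: 12 + 4 = 16
F-A-E: 6 + 12 = 18
F-B-D-H-E: 4 + 2 + 8 + 4 = 18
The minimum is 9.

9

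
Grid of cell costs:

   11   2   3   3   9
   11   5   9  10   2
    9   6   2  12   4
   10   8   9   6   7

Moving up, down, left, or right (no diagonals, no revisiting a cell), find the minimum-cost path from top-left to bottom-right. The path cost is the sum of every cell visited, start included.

Path (0,0) → (0,1) → (0,2) → (0,3) → (0,4) → (1,4) → (2,4) → (3,4): 11 + 2 + 3 + 3 + 9 + 2 + 4 + 7 = 41.

41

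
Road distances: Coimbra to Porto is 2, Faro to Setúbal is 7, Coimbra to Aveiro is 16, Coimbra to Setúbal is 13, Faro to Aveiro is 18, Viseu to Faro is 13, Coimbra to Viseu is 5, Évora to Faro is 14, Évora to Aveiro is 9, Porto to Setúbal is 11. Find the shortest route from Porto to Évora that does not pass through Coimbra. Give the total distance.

32

Paths from Porto to Évora avoiding Coimbra:
Porto-Setúbal-Faro-Évora: 11 + 7 + 14 = 32
Porto-Setúbal-Faro-Aveiro-Évora: 11 + 7 + 18 + 9 = 45
Shortest: 32.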